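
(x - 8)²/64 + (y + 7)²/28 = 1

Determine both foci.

(2, -7) and (14, -7)

Center (8, -7). The larger denominator 64 sits under the x-term, so the major axis is horizontal; a² = 64, b² = 28.
c² = a² - b² = 64 - 28 = 36, so c = 6.
Foci lie on the horizontal axis through the center: (h ± c, k).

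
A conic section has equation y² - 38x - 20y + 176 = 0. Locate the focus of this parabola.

(23/2, 10)

Only y is squared. Complete the square in y: (y - 10)² = 38(x - 2).
Vertex (2, 10); 4p = 38 so p = 19/2. Opens right.
Focus is p units from the vertex along the axis: (h + p, k).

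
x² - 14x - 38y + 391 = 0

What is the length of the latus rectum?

Only x is squared. Complete the square in x: (x - 7)² = 38(y - 9).
Vertex (7, 9); 4p = 38 so p = 19/2. Opens up.
Latus rectum length = |4p| = 38.

38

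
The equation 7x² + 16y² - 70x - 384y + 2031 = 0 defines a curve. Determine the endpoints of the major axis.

(-3, 12) and (13, 12)

Collect terms: 7(x² - 10x) + 16(y² - 24y) = -2031
7(x - 5)² + 16(y - 12)² = -2031 + 175 + 2304 = 448
Divide through by 448 to get (x - 5)²/64 + (y - 12)²/28 = 1.
Ellipse, center (5, 12), major axis horizontal; a² = 64, b² = 28.
a = 8. Vertices at (h ± a, k).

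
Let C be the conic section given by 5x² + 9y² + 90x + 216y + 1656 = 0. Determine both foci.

Collect terms: 5(x² + 18x) + 9(y² + 24y) = -1656
5(x + 9)² + 9(y + 12)² = -1656 + 405 + 1296 = 45
Divide through by 45 to get (x + 9)²/9 + (y + 12)²/5 = 1.
Ellipse, center (-9, -12), major axis horizontal; a² = 9, b² = 5.
c² = a² - b² = 9 - 5 = 4, so c = 2.
Foci lie on the horizontal axis through the center: (h ± c, k).

(-11, -12) and (-7, -12)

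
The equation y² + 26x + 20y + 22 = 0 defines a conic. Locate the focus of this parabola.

(-7/2, -10)

Only y is squared. Complete the square in y: (y + 10)² = -26(x - 3).
Vertex (3, -10); 4p = -26 so p = -13/2. Opens left.
Focus is p units from the vertex along the axis: (h + p, k).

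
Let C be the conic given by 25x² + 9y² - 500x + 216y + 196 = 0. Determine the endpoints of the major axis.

(10, -32) and (10, 8)

Group the x- and y-terms: 25(x² - 20x) + 9(y² + 24y) = -196
Complete the square in x and y: 25(x - 10)² + 9(y + 12)² = -196 + 2500 + 1296 = 3600
Dividing both sides by 3600: (x - 10)²/144 + (y + 12)²/400 = 1
Ellipse, center (10, -12), major axis vertical; a² = 400, b² = 144.
a = 20. Vertices at (h, k ± a).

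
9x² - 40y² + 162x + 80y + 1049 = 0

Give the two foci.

(-9, -6) and (-9, 8)

Collect terms: 9(x² + 18x) -40(y² - 2y) = -1049
Complete the square: 9(x + 9)² -40(y - 1)² = -1049 + 729 - 40 = -360
Divide through by -360 to get (y - 1)²/9 - (x + 9)²/40 = 1.
Hyperbola, center (-9, 1), transverse axis vertical; a² = 9, b² = 40.
c² = a² + b² = 9 + 40 = 49, so c = 7.
Foci lie on the vertical axis through the center: (h, k ± c).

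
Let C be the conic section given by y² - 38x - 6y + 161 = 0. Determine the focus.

Only y is squared. Complete the square in y: (y - 3)² = 38(x - 4).
Vertex (4, 3); 4p = 38 so p = 19/2. Opens right.
Focus is p units from the vertex along the axis: (h + p, k).

(27/2, 3)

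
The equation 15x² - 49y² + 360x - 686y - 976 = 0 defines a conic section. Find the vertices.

(-19, -7) and (-5, -7)

Collect terms: 15(x² + 24x) -49(y² + 14y) = 976
15(x + 12)² -49(y + 7)² = 976 + 2160 - 2401 = 735
Divide through by 735 to get (x + 12)²/49 - (y + 7)²/15 = 1.
Hyperbola, center (-12, -7), transverse axis horizontal; a² = 49, b² = 15.
a = 7. Vertices at (h ± a, k).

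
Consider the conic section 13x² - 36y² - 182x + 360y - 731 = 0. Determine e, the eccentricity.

Group: 13(x² - 14x) -36(y² - 10y) = 731
Complete the square in x and y: 13(x - 7)² -36(y - 5)² = 731 + 637 - 900 = 468
Divide by 468: (x - 7)²/36 - (y - 5)²/13 = 1
Hyperbola, center (7, 5), transverse axis horizontal; a² = 36, b² = 13.
c² = a² + b² = 49, so c = 7.
e = c/a = 7/6.

e = 7/6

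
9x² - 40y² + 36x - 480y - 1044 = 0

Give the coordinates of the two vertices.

Group: 9(x² + 4x) -40(y² + 12y) = 1044
Complete the square in x and y: 9(x + 2)² -40(y + 6)² = 1044 + 36 - 1440 = -360
Divide by -360: (y + 6)²/9 - (x + 2)²/40 = 1
Hyperbola, center (-2, -6), transverse axis vertical; a² = 9, b² = 40.
a = 3. Vertices at (h, k ± a).

(-2, -9) and (-2, -3)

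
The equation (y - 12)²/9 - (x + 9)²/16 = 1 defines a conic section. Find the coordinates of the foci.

Center (-9, 12). The positive term is the y-term, so the transverse axis is vertical; a² = 9, b² = 16.
c² = a² + b² = 9 + 16 = 25, so c = 5.
Foci lie on the vertical axis through the center: (h, k ± c).

(-9, 7) and (-9, 17)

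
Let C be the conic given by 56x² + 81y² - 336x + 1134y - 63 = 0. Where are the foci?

(-2, -7) and (8, -7)

Group the x- and y-terms: 56(x² - 6x) + 81(y² + 14y) = 63
Complete the square in x and y: 56(x - 3)² + 81(y + 7)² = 63 + 504 + 3969 = 4536
Dividing both sides by 4536: (x - 3)²/81 + (y + 7)²/56 = 1
Ellipse, center (3, -7), major axis horizontal; a² = 81, b² = 56.
c² = a² - b² = 81 - 56 = 25, so c = 5.
Foci lie on the horizontal axis through the center: (h ± c, k).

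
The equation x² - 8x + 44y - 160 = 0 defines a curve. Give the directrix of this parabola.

y = 15

Only x is squared. Complete the square in x: (x - 4)² = -44(y - 4).
Vertex (4, 4); 4p = -44 so p = -11. Opens down.
Directrix is the horizontal line y = k − p = 4 − (-11) = 15.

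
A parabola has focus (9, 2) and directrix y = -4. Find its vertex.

The vertex is the midpoint between the focus and the directrix along the axis of symmetry.
Axis is vertical (directrix is horizontal). Vertex y-coordinate = (2 + (-4))/2 = -1; x-coordinate = 9.

(9, -1)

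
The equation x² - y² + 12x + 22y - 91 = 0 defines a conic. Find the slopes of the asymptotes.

1 and -1

Collect terms: (x² + 12x) -(y² - 22y) = 91
(x + 6)² -(y - 11)² = 91 + 36 - 121 = 6
Divide through by 6 to get (x + 6)²/6 - (y - 11)²/6 = 1.
Hyperbola, center (-6, 11), transverse axis horizontal; a² = 6, b² = 6.
For a horizontal hyperbola the asymptotes have slope ±b/a.
Here that is ±√6/√6 = ±1.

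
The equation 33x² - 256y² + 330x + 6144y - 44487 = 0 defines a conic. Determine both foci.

Collect terms: 33(x² + 10x) -256(y² - 24y) = 44487
Complete the square: 33(x + 5)² -256(y - 12)² = 44487 + 825 - 36864 = 8448
Divide by 8448: (x + 5)²/256 - (y - 12)²/33 = 1
Hyperbola, center (-5, 12), transverse axis horizontal; a² = 256, b² = 33.
c² = a² + b² = 256 + 33 = 289, so c = 17.
Foci lie on the horizontal axis through the center: (h ± c, k).

(-22, 12) and (12, 12)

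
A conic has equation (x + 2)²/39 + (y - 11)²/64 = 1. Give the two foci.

(-2, 6) and (-2, 16)

Center (-2, 11). The larger denominator 64 sits under the y-term, so the major axis is vertical; a² = 64, b² = 39.
c² = a² - b² = 64 - 39 = 25, so c = 5.
Foci lie on the vertical axis through the center: (h, k ± c).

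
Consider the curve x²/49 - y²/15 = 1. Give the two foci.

(-8, 0) and (8, 0)

Center (0, 0). The positive term is the x-term, so the transverse axis is horizontal; a² = 49, b² = 15.
c² = a² + b² = 49 + 15 = 64, so c = 8.
Foci lie on the horizontal axis through the center: (h ± c, k).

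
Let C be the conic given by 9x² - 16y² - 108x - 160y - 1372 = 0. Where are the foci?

(-9, -5) and (21, -5)

Rearranging, 9(x² - 12x) -16(y² + 10y) = 1372.
Complete the square: 9(x - 6)² -16(y + 5)² = 1372 + 324 - 400 = 1296
Divide by 1296: (x - 6)²/144 - (y + 5)²/81 = 1
Hyperbola, center (6, -5), transverse axis horizontal; a² = 144, b² = 81.
c² = a² + b² = 144 + 81 = 225, so c = 15.
Foci lie on the horizontal axis through the center: (h ± c, k).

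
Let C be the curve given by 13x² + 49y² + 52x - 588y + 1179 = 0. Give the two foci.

(-8, 6) and (4, 6)

Rearranging, 13(x² + 4x) + 49(y² - 12y) = -1179.
Complete the square: 13(x + 2)² + 49(y - 6)² = -1179 + 52 + 1764 = 637
Divide by 637: (x + 2)²/49 + (y - 6)²/13 = 1
Ellipse, center (-2, 6), major axis horizontal; a² = 49, b² = 13.
c² = a² - b² = 49 - 13 = 36, so c = 6.
Foci lie on the horizontal axis through the center: (h ± c, k).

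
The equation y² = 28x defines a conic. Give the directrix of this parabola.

x = -7

Vertex (0, 0); 4p = 28 so p = 7. Opens right.
Directrix is the vertical line x = h − p = 0 − (7) = -7.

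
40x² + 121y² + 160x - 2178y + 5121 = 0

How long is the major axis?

Group the x- and y-terms: 40(x² + 4x) + 121(y² - 18y) = -5121
40(x + 2)² + 121(y - 9)² = -5121 + 160 + 9801 = 4840
Divide by 4840: (x + 2)²/121 + (y - 9)²/40 = 1
Ellipse, center (-2, 9), major axis horizontal; a² = 121, b² = 40.
a² = 121 so a = 11; the major axis has length 2a = 22.

22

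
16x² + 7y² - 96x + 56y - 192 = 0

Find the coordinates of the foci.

(3, -10) and (3, 2)

Rearranging, 16(x² - 6x) + 7(y² + 8y) = 192.
Complete the square in x and y: 16(x - 3)² + 7(y + 4)² = 192 + 144 + 112 = 448
Divide by 448: (x - 3)²/28 + (y + 4)²/64 = 1
Ellipse, center (3, -4), major axis vertical; a² = 64, b² = 28.
c² = a² - b² = 64 - 28 = 36, so c = 6.
Foci lie on the vertical axis through the center: (h, k ± c).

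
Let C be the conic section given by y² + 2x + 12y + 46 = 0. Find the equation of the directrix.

Only y is squared. Complete the square in y: (y + 6)² = -2(x + 5).
Vertex (-5, -6); 4p = -2 so p = -1/2. Opens left.
Directrix is the vertical line x = h − p = -5 − (-1/2) = -9/2.

x = -9/2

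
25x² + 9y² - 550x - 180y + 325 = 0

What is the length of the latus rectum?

72/5

Group: 25(x² - 22x) + 9(y² - 20y) = -325
Completing the square gives 25(x - 11)² + 9(y - 10)² = -325 + 3025 + 900 = 3600.
Dividing both sides by 3600: (x - 11)²/144 + (y - 10)²/400 = 1
Ellipse, center (11, 10), major axis vertical; a² = 400, b² = 144.
Latus rectum length = 2b²/a = 2·144/20 = 72/5.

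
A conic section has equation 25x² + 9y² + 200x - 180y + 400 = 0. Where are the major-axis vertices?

Group the x- and y-terms: 25(x² + 8x) + 9(y² - 20y) = -400
Completing the square gives 25(x + 4)² + 9(y - 10)² = -400 + 400 + 900 = 900.
Divide by 900: (x + 4)²/36 + (y - 10)²/100 = 1
Ellipse, center (-4, 10), major axis vertical; a² = 100, b² = 36.
a = 10. Vertices at (h, k ± a).

(-4, 0) and (-4, 20)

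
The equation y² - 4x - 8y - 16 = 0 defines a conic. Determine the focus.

(-7, 4)

Only y is squared. Complete the square in y: (y - 4)² = 4(x + 8).
Vertex (-8, 4); 4p = 4 so p = 1. Opens right.
Focus is p units from the vertex along the axis: (h + p, k).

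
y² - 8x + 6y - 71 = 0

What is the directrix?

Only y is squared. Complete the square in y: (y + 3)² = 8(x + 10).
Vertex (-10, -3); 4p = 8 so p = 2. Opens right.
Directrix is the vertical line x = h − p = -10 − (2) = -12.

x = -12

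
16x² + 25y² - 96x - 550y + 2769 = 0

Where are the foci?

(0, 11) and (6, 11)

Group the x- and y-terms: 16(x² - 6x) + 25(y² - 22y) = -2769
16(x - 3)² + 25(y - 11)² = -2769 + 144 + 3025 = 400
Divide by 400: (x - 3)²/25 + (y - 11)²/16 = 1
Ellipse, center (3, 11), major axis horizontal; a² = 25, b² = 16.
c² = a² - b² = 25 - 16 = 9, so c = 3.
Foci lie on the horizontal axis through the center: (h ± c, k).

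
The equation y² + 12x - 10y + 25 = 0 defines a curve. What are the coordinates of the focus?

Only y is squared. Complete the square in y: (y - 5)² = -12x.
Vertex (0, 5); 4p = -12 so p = -3. Opens left.
Focus is p units from the vertex along the axis: (h + p, k).

(-3, 5)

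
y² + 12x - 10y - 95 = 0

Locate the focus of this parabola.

Only y is squared. Complete the square in y: (y - 5)² = -12(x - 10).
Vertex (10, 5); 4p = -12 so p = -3. Opens left.
Focus is p units from the vertex along the axis: (h + p, k).

(7, 5)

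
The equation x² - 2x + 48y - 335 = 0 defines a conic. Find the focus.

Only x is squared. Complete the square in x: (x - 1)² = -48(y - 7).
Vertex (1, 7); 4p = -48 so p = -12. Opens down.
Focus is p units from the vertex along the axis: (h, k + p).

(1, -5)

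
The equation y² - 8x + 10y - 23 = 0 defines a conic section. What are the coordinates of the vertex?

Only y is squared. Complete the square in y: (y + 5)² = 8(x + 6).
Vertex (-6, -5); 4p = 8 so p = 2. Opens right.

(-6, -5)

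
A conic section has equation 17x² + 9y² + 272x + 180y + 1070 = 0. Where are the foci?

(-8, -10 - 4√3) and (-8, -10 + 4√3)

17(x² + 16x) + 9(y² + 20y) = -1070
Complete the square: 17(x + 8)² + 9(y + 10)² = -1070 + 1088 + 900 = 918
Divide by 918: (x + 8)²/54 + (y + 10)²/102 = 1
Ellipse, center (-8, -10), major axis vertical; a² = 102, b² = 54.
c² = a² - b² = 102 - 54 = 48, so c = 4√3.
Foci lie on the vertical axis through the center: (h, k ± c).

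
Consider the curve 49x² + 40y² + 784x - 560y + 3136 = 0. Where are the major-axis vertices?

(-8, 0) and (-8, 14)

Group: 49(x² + 16x) + 40(y² - 14y) = -3136
Complete the square in x and y: 49(x + 8)² + 40(y - 7)² = -3136 + 3136 + 1960 = 1960
Divide through by 1960 to get (x + 8)²/40 + (y - 7)²/49 = 1.
Ellipse, center (-8, 7), major axis vertical; a² = 49, b² = 40.
a = 7. Vertices at (h, k ± a).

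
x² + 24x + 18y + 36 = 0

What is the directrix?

y = 21/2

Only x is squared. Complete the square in x: (x + 12)² = -18(y - 6).
Vertex (-12, 6); 4p = -18 so p = -9/2. Opens down.
Directrix is the horizontal line y = k − p = 6 − (-9/2) = 21/2.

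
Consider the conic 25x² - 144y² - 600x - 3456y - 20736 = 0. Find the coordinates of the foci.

(-1, -12) and (25, -12)

25(x² - 24x) -144(y² + 24y) = 20736
25(x - 12)² -144(y + 12)² = 20736 + 3600 - 20736 = 3600
Divide by 3600: (x - 12)²/144 - (y + 12)²/25 = 1
Hyperbola, center (12, -12), transverse axis horizontal; a² = 144, b² = 25.
c² = a² + b² = 144 + 25 = 169, so c = 13.
Foci lie on the horizontal axis through the center: (h ± c, k).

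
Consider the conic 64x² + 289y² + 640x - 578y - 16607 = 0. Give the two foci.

(-20, 1) and (10, 1)

64(x² + 10x) + 289(y² - 2y) = 16607
Completing the square gives 64(x + 5)² + 289(y - 1)² = 16607 + 1600 + 289 = 18496.
Divide by 18496: (x + 5)²/289 + (y - 1)²/64 = 1
Ellipse, center (-5, 1), major axis horizontal; a² = 289, b² = 64.
c² = a² - b² = 289 - 64 = 225, so c = 15.
Foci lie on the horizontal axis through the center: (h ± c, k).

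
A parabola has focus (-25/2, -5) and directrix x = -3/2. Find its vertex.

The vertex is the midpoint between the focus and the directrix along the axis of symmetry.
Axis is horizontal (directrix is vertical). Vertex x-coordinate = (-25/2 + (-3/2))/2 = -7; y-coordinate = -5.

(-7, -5)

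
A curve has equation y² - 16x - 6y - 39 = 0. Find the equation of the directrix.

Only y is squared. Complete the square in y: (y - 3)² = 16(x + 3).
Vertex (-3, 3); 4p = 16 so p = 4. Opens right.
Directrix is the vertical line x = h − p = -3 − (4) = -7.

x = -7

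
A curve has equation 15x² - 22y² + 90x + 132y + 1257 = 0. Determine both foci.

(-3, 3 - 2√37) and (-3, 3 + 2√37)

Rearranging, 15(x² + 6x) -22(y² - 6y) = -1257.
Complete the square in x and y: 15(x + 3)² -22(y - 3)² = -1257 + 135 - 198 = -1320
Dividing both sides by -1320: (y - 3)²/60 - (x + 3)²/88 = 1
Hyperbola, center (-3, 3), transverse axis vertical; a² = 60, b² = 88.
c² = a² + b² = 60 + 88 = 148, so c = 2√37.
Foci lie on the vertical axis through the center: (h, k ± c).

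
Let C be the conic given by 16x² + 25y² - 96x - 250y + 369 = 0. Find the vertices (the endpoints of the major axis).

16(x² - 6x) + 25(y² - 10y) = -369
Completing the square gives 16(x - 3)² + 25(y - 5)² = -369 + 144 + 625 = 400.
Divide by 400: (x - 3)²/25 + (y - 5)²/16 = 1
Ellipse, center (3, 5), major axis horizontal; a² = 25, b² = 16.
a = 5. Vertices at (h ± a, k).

(-2, 5) and (8, 5)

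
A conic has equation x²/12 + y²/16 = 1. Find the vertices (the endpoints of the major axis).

Center (0, 0). The larger denominator 16 sits under the y-term, so the major axis is vertical; a² = 16, b² = 12.
a = 4. Vertices at (h, k ± a).

(0, -4) and (0, 4)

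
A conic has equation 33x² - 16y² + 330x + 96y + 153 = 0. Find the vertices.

(-9, 3) and (-1, 3)

33(x² + 10x) -16(y² - 6y) = -153
Complete the square in x and y: 33(x + 5)² -16(y - 3)² = -153 + 825 - 144 = 528
Dividing both sides by 528: (x + 5)²/16 - (y - 3)²/33 = 1
Hyperbola, center (-5, 3), transverse axis horizontal; a² = 16, b² = 33.
a = 4. Vertices at (h ± a, k).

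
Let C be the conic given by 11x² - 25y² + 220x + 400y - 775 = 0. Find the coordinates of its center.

Group: 11(x² + 20x) -25(y² - 16y) = 775
Complete the square: 11(x + 10)² -25(y - 8)² = 775 + 1100 - 1600 = 275
Dividing both sides by 275: (x + 10)²/25 - (y - 8)²/11 = 1
Hyperbola with center (-10, 8).

(-10, 8)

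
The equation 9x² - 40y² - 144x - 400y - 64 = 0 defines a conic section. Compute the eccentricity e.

e = 7/3

Group: 9(x² - 16x) -40(y² + 10y) = 64
Completing the square gives 9(x - 8)² -40(y + 5)² = 64 + 576 - 1000 = -360.
Divide by -360: (y + 5)²/9 - (x - 8)²/40 = 1
Hyperbola, center (8, -5), transverse axis vertical; a² = 9, b² = 40.
c² = a² + b² = 49, so c = 7.
e = c/a = 7/3.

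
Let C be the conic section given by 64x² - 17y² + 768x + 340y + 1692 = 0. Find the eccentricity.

e = 9/8

Rearranging, 64(x² + 12x) -17(y² - 20y) = -1692.
64(x + 6)² -17(y - 10)² = -1692 + 2304 - 1700 = -1088
Divide through by -1088 to get (y - 10)²/64 - (x + 6)²/17 = 1.
Hyperbola, center (-6, 10), transverse axis vertical; a² = 64, b² = 17.
c² = a² + b² = 81, so c = 9.
e = c/a = 9/8.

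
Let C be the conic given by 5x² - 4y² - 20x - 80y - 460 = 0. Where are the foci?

(-4, -10) and (8, -10)

Group: 5(x² - 4x) -4(y² + 20y) = 460
Complete the square: 5(x - 2)² -4(y + 10)² = 460 + 20 - 400 = 80
Divide through by 80 to get (x - 2)²/16 - (y + 10)²/20 = 1.
Hyperbola, center (2, -10), transverse axis horizontal; a² = 16, b² = 20.
c² = a² + b² = 16 + 20 = 36, so c = 6.
Foci lie on the horizontal axis through the center: (h ± c, k).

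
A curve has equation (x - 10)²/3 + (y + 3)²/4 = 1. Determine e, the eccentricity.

e = 1/2

Center (10, -3). The larger denominator 4 sits under the y-term, so the major axis is vertical; a² = 4, b² = 3.
c² = a² - b² = 1, so c = 1.
e = c/a = 1/2.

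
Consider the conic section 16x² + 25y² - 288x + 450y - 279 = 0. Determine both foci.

Rearranging, 16(x² - 18x) + 25(y² + 18y) = 279.
Completing the square gives 16(x - 9)² + 25(y + 9)² = 279 + 1296 + 2025 = 3600.
Dividing both sides by 3600: (x - 9)²/225 + (y + 9)²/144 = 1
Ellipse, center (9, -9), major axis horizontal; a² = 225, b² = 144.
c² = a² - b² = 225 - 144 = 81, so c = 9.
Foci lie on the horizontal axis through the center: (h ± c, k).

(0, -9) and (18, -9)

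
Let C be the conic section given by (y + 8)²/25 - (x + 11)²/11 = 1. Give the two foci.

Center (-11, -8). The positive term is the y-term, so the transverse axis is vertical; a² = 25, b² = 11.
c² = a² + b² = 25 + 11 = 36, so c = 6.
Foci lie on the vertical axis through the center: (h, k ± c).

(-11, -14) and (-11, -2)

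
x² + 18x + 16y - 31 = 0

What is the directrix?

y = 11

Only x is squared. Complete the square in x: (x + 9)² = -16(y - 7).
Vertex (-9, 7); 4p = -16 so p = -4. Opens down.
Directrix is the horizontal line y = k − p = 7 − (-4) = 11.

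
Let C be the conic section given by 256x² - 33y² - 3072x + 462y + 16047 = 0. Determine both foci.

256(x² - 12x) -33(y² - 14y) = -16047
Completing the square gives 256(x - 6)² -33(y - 7)² = -16047 + 9216 - 1617 = -8448.
Dividing both sides by -8448: (y - 7)²/256 - (x - 6)²/33 = 1
Hyperbola, center (6, 7), transverse axis vertical; a² = 256, b² = 33.
c² = a² + b² = 256 + 33 = 289, so c = 17.
Foci lie on the vertical axis through the center: (h, k ± c).

(6, -10) and (6, 24)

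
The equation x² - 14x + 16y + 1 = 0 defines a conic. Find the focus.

Only x is squared. Complete the square in x: (x - 7)² = -16(y - 3).
Vertex (7, 3); 4p = -16 so p = -4. Opens down.
Focus is p units from the vertex along the axis: (h, k + p).

(7, -1)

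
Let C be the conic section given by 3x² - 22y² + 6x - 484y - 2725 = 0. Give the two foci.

Collect terms: 3(x² + 2x) -22(y² + 22y) = 2725
Complete the square in x and y: 3(x + 1)² -22(y + 11)² = 2725 + 3 - 2662 = 66
Dividing both sides by 66: (x + 1)²/22 - (y + 11)²/3 = 1
Hyperbola, center (-1, -11), transverse axis horizontal; a² = 22, b² = 3.
c² = a² + b² = 22 + 3 = 25, so c = 5.
Foci lie on the horizontal axis through the center: (h ± c, k).

(-6, -11) and (4, -11)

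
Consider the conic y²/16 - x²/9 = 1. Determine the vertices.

(0, -4) and (0, 4)

Center (0, 0). The positive term is the y-term, so the transverse axis is vertical; a² = 16, b² = 9.
a = 4. Vertices at (h, k ± a).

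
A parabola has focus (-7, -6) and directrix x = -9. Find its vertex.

(-8, -6)

The vertex is the midpoint between the focus and the directrix along the axis of symmetry.
Axis is horizontal (directrix is vertical). Vertex x-coordinate = (-7 + (-9))/2 = -8; y-coordinate = -6.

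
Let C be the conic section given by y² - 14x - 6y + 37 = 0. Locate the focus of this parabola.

Only y is squared. Complete the square in y: (y - 3)² = 14(x - 2).
Vertex (2, 3); 4p = 14 so p = 7/2. Opens right.
Focus is p units from the vertex along the axis: (h + p, k).

(11/2, 3)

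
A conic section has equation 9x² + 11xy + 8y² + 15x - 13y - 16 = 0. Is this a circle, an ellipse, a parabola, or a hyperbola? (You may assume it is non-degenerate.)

ellipse

A = 9, B = 11, C = 8.
Discriminant B² − 4AC = 11² − 4·9·8 = -167.
B² − 4AC < 0 ⇒ ellipse.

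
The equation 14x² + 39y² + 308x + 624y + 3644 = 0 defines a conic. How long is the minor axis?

Group the x- and y-terms: 14(x² + 22x) + 39(y² + 16y) = -3644
Complete the square: 14(x + 11)² + 39(y + 8)² = -3644 + 1694 + 2496 = 546
Dividing both sides by 546: (x + 11)²/39 + (y + 8)²/14 = 1
Ellipse, center (-11, -8), major axis horizontal; a² = 39, b² = 14.
b² = 14 so b = √14; the minor axis has length 2b = 2√14.

2√14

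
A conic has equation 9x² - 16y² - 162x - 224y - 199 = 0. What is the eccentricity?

Group the x- and y-terms: 9(x² - 18x) -16(y² + 14y) = 199
Complete the square: 9(x - 9)² -16(y + 7)² = 199 + 729 - 784 = 144
Divide through by 144 to get (x - 9)²/16 - (y + 7)²/9 = 1.
Hyperbola, center (9, -7), transverse axis horizontal; a² = 16, b² = 9.
c² = a² + b² = 25, so c = 5.
e = c/a = 5/4.

e = 5/4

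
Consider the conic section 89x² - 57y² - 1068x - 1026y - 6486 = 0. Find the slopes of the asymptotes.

√5073/57 and -√5073/57

Rearranging, 89(x² - 12x) -57(y² + 18y) = 6486.
Completing the square gives 89(x - 6)² -57(y + 9)² = 6486 + 3204 - 4617 = 5073.
Dividing both sides by 5073: (x - 6)²/57 - (y + 9)²/89 = 1
Hyperbola, center (6, -9), transverse axis horizontal; a² = 57, b² = 89.
For a horizontal hyperbola the asymptotes have slope ±b/a.
Here that is ±√89/√57 = ±√5073/57.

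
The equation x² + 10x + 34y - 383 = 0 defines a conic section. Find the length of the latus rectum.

Only x is squared. Complete the square in x: (x + 5)² = -34(y - 12).
Vertex (-5, 12); 4p = -34 so p = -17/2. Opens down.
Latus rectum length = |4p| = 34.

34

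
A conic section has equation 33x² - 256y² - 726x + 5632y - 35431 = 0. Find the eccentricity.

33(x² - 22x) -256(y² - 22y) = 35431
Complete the square: 33(x - 11)² -256(y - 11)² = 35431 + 3993 - 30976 = 8448
Dividing both sides by 8448: (x - 11)²/256 - (y - 11)²/33 = 1
Hyperbola, center (11, 11), transverse axis horizontal; a² = 256, b² = 33.
c² = a² + b² = 289, so c = 17.
e = c/a = 17/16.

e = 17/16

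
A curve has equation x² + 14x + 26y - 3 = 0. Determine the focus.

(-7, -9/2)

Only x is squared. Complete the square in x: (x + 7)² = -26(y - 2).
Vertex (-7, 2); 4p = -26 so p = -13/2. Opens down.
Focus is p units from the vertex along the axis: (h, k + p).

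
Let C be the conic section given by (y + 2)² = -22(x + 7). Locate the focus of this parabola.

Vertex (-7, -2); 4p = -22 so p = -11/2. Opens left.
Focus is p units from the vertex along the axis: (h + p, k).

(-25/2, -2)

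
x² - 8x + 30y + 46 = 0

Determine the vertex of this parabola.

(4, -1)

Only x is squared. Complete the square in x: (x - 4)² = -30(y + 1).
Vertex (4, -1); 4p = -30 so p = -15/2. Opens down.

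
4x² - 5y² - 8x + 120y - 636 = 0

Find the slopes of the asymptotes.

Group the x- and y-terms: 4(x² - 2x) -5(y² - 24y) = 636
Complete the square: 4(x - 1)² -5(y - 12)² = 636 + 4 - 720 = -80
Divide by -80: (y - 12)²/16 - (x - 1)²/20 = 1
Hyperbola, center (1, 12), transverse axis vertical; a² = 16, b² = 20.
For a vertical hyperbola the asymptotes have slope ±a/b.
Here that is ±4/2√5 = ±2√5/5.

2√5/5 and -2√5/5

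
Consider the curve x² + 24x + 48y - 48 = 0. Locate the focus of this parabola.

(-12, -8)

Only x is squared. Complete the square in x: (x + 12)² = -48(y - 4).
Vertex (-12, 4); 4p = -48 so p = -12. Opens down.
Focus is p units from the vertex along the axis: (h, k + p).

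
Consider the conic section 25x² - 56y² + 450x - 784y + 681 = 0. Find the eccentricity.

Collect terms: 25(x² + 18x) -56(y² + 14y) = -681
25(x + 9)² -56(y + 7)² = -681 + 2025 - 2744 = -1400
Divide by -1400: (y + 7)²/25 - (x + 9)²/56 = 1
Hyperbola, center (-9, -7), transverse axis vertical; a² = 25, b² = 56.
c² = a² + b² = 81, so c = 9.
e = c/a = 9/5.

e = 9/5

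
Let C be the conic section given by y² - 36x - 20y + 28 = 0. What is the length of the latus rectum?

Only y is squared. Complete the square in y: (y - 10)² = 36(x + 2).
Vertex (-2, 10); 4p = 36 so p = 9. Opens right.
Latus rectum length = |4p| = 36.

36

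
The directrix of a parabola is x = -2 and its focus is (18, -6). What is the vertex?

(8, -6)

The vertex is the midpoint between the focus and the directrix along the axis of symmetry.
Axis is horizontal (directrix is vertical). Vertex x-coordinate = (18 + (-2))/2 = 8; y-coordinate = -6.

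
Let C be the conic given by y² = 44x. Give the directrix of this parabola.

x = -11

Vertex (0, 0); 4p = 44 so p = 11. Opens right.
Directrix is the vertical line x = h − p = 0 − (11) = -11.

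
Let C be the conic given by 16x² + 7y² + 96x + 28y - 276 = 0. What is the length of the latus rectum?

7

16(x² + 6x) + 7(y² + 4y) = 276
Completing the square gives 16(x + 3)² + 7(y + 2)² = 276 + 144 + 28 = 448.
Divide by 448: (x + 3)²/28 + (y + 2)²/64 = 1
Ellipse, center (-3, -2), major axis vertical; a² = 64, b² = 28.
Latus rectum length = 2b²/a = 2·28/8 = 7.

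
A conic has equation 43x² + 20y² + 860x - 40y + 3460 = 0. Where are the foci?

(-10, 1 - √23) and (-10, 1 + √23)

Rearranging, 43(x² + 20x) + 20(y² - 2y) = -3460.
Complete the square in x and y: 43(x + 10)² + 20(y - 1)² = -3460 + 4300 + 20 = 860
Divide through by 860 to get (x + 10)²/20 + (y - 1)²/43 = 1.
Ellipse, center (-10, 1), major axis vertical; a² = 43, b² = 20.
c² = a² - b² = 43 - 20 = 23, so c = √23.
Foci lie on the vertical axis through the center: (h, k ± c).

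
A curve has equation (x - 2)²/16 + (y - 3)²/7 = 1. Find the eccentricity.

e = 3/4

Center (2, 3). The larger denominator 16 sits under the x-term, so the major axis is horizontal; a² = 16, b² = 7.
c² = a² - b² = 9, so c = 3.
e = c/a = 3/4.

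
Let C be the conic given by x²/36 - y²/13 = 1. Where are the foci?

(-7, 0) and (7, 0)

Center (0, 0). The positive term is the x-term, so the transverse axis is horizontal; a² = 36, b² = 13.
c² = a² + b² = 36 + 13 = 49, so c = 7.
Foci lie on the horizontal axis through the center: (h ± c, k).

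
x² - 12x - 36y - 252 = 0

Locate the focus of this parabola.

(6, 1)

Only x is squared. Complete the square in x: (x - 6)² = 36(y + 8).
Vertex (6, -8); 4p = 36 so p = 9. Opens up.
Focus is p units from the vertex along the axis: (h, k + p).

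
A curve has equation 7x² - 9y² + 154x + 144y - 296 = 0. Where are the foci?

(-23, 8) and (1, 8)

Rearranging, 7(x² + 22x) -9(y² - 16y) = 296.
Complete the square in x and y: 7(x + 11)² -9(y - 8)² = 296 + 847 - 576 = 567
Divide through by 567 to get (x + 11)²/81 - (y - 8)²/63 = 1.
Hyperbola, center (-11, 8), transverse axis horizontal; a² = 81, b² = 63.
c² = a² + b² = 81 + 63 = 144, so c = 12.
Foci lie on the horizontal axis through the center: (h ± c, k).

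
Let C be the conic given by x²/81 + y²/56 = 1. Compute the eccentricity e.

Center (0, 0). The larger denominator 81 sits under the x-term, so the major axis is horizontal; a² = 81, b² = 56.
c² = a² - b² = 25, so c = 5.
e = c/a = 5/9.

e = 5/9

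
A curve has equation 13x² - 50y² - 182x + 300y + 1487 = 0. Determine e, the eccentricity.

e = 3√91/13

Rearranging, 13(x² - 14x) -50(y² - 6y) = -1487.
13(x - 7)² -50(y - 3)² = -1487 + 637 - 450 = -1300
Divide by -1300: (y - 3)²/26 - (x - 7)²/100 = 1
Hyperbola, center (7, 3), transverse axis vertical; a² = 26, b² = 100.
c² = a² + b² = 126, so c = 3√14.
e = c/a = 3√14/√26 = 3√91/13.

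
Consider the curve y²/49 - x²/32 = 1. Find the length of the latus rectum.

Center (0, 0). The positive term is the y-term, so the transverse axis is vertical; a² = 49, b² = 32.
Latus rectum length = 2b²/a = 2·32/7 = 64/7.

64/7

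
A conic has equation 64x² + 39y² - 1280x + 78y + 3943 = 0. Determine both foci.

Group the x- and y-terms: 64(x² - 20x) + 39(y² + 2y) = -3943
Completing the square gives 64(x - 10)² + 39(y + 1)² = -3943 + 6400 + 39 = 2496.
Dividing both sides by 2496: (x - 10)²/39 + (y + 1)²/64 = 1
Ellipse, center (10, -1), major axis vertical; a² = 64, b² = 39.
c² = a² - b² = 64 - 39 = 25, so c = 5.
Foci lie on the vertical axis through the center: (h, k ± c).

(10, -6) and (10, 4)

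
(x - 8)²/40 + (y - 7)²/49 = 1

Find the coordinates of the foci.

Center (8, 7). The larger denominator 49 sits under the y-term, so the major axis is vertical; a² = 49, b² = 40.
c² = a² - b² = 49 - 40 = 9, so c = 3.
Foci lie on the vertical axis through the center: (h, k ± c).

(8, 4) and (8, 10)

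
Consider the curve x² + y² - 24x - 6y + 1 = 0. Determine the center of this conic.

Group the x- and y-terms: (x² - 24x) + (y² - 6y) = -1
Complete the square: (x - 12)² + (y - 3)² = -1 + 144 + 9 = 152
So (x - 12)² + (y - 3)² = 152.
Circle centered at (12, 3) with r² = 152.

(12, 3)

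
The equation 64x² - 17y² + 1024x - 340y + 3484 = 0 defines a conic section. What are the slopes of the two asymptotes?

Rearranging, 64(x² + 16x) -17(y² + 20y) = -3484.
64(x + 8)² -17(y + 10)² = -3484 + 4096 - 1700 = -1088
Dividing both sides by -1088: (y + 10)²/64 - (x + 8)²/17 = 1
Hyperbola, center (-8, -10), transverse axis vertical; a² = 64, b² = 17.
For a vertical hyperbola the asymptotes have slope ±a/b.
Here that is ±8/√17 = ±8√17/17.

8√17/17 and -8√17/17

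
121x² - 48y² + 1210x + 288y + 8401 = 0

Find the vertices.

Collect terms: 121(x² + 10x) -48(y² - 6y) = -8401
121(x + 5)² -48(y - 3)² = -8401 + 3025 - 432 = -5808
Divide through by -5808 to get (y - 3)²/121 - (x + 5)²/48 = 1.
Hyperbola, center (-5, 3), transverse axis vertical; a² = 121, b² = 48.
a = 11. Vertices at (h, k ± a).

(-5, -8) and (-5, 14)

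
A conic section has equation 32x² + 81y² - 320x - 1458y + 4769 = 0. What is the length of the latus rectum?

64/9

Rearranging, 32(x² - 10x) + 81(y² - 18y) = -4769.
Completing the square gives 32(x - 5)² + 81(y - 9)² = -4769 + 800 + 6561 = 2592.
Divide by 2592: (x - 5)²/81 + (y - 9)²/32 = 1
Ellipse, center (5, 9), major axis horizontal; a² = 81, b² = 32.
Latus rectum length = 2b²/a = 2·32/9 = 64/9.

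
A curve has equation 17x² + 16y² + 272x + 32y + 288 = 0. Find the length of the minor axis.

Group: 17(x² + 16x) + 16(y² + 2y) = -288
Complete the square: 17(x + 8)² + 16(y + 1)² = -288 + 1088 + 16 = 816
Divide by 816: (x + 8)²/48 + (y + 1)²/51 = 1
Ellipse, center (-8, -1), major axis vertical; a² = 51, b² = 48.
b² = 48 so b = 4√3; the minor axis has length 2b = 8√3.

8√3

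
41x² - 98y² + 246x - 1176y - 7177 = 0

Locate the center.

(-3, -6)

Group the x- and y-terms: 41(x² + 6x) -98(y² + 12y) = 7177
Completing the square gives 41(x + 3)² -98(y + 6)² = 7177 + 369 - 3528 = 4018.
Dividing both sides by 4018: (x + 3)²/98 - (y + 6)²/41 = 1
Hyperbola with center (-3, -6).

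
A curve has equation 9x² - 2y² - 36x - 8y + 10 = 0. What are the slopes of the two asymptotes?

3√2/2 and -3√2/2

Group the x- and y-terms: 9(x² - 4x) -2(y² + 4y) = -10
Complete the square: 9(x - 2)² -2(y + 2)² = -10 + 36 - 8 = 18
Divide through by 18 to get (x - 2)²/2 - (y + 2)²/9 = 1.
Hyperbola, center (2, -2), transverse axis horizontal; a² = 2, b² = 9.
For a horizontal hyperbola the asymptotes have slope ±b/a.
Here that is ±3/√2 = ±3√2/2.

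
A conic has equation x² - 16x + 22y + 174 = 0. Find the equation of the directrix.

Only x is squared. Complete the square in x: (x - 8)² = -22(y + 5).
Vertex (8, -5); 4p = -22 so p = -11/2. Opens down.
Directrix is the horizontal line y = k − p = -5 − (-11/2) = 1/2.

y = 1/2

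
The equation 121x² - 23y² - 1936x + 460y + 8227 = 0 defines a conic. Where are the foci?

(8, -2) and (8, 22)

Rearranging, 121(x² - 16x) -23(y² - 20y) = -8227.
Complete the square: 121(x - 8)² -23(y - 10)² = -8227 + 7744 - 2300 = -2783
Divide by -2783: (y - 10)²/121 - (x - 8)²/23 = 1
Hyperbola, center (8, 10), transverse axis vertical; a² = 121, b² = 23.
c² = a² + b² = 121 + 23 = 144, so c = 12.
Foci lie on the vertical axis through the center: (h, k ± c).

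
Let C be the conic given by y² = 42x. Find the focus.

Vertex (0, 0); 4p = 42 so p = 21/2. Opens right.
Focus is p units from the vertex along the axis: (h + p, k).

(21/2, 0)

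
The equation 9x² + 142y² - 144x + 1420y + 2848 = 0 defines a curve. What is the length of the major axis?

Group: 9(x² - 16x) + 142(y² + 10y) = -2848
Complete the square in x and y: 9(x - 8)² + 142(y + 5)² = -2848 + 576 + 3550 = 1278
Divide through by 1278 to get (x - 8)²/142 + (y + 5)²/9 = 1.
Ellipse, center (8, -5), major axis horizontal; a² = 142, b² = 9.
a² = 142 so a = √142; the major axis has length 2a = 2√142.

2√142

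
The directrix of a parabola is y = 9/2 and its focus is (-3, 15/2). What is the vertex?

The vertex is the midpoint between the focus and the directrix along the axis of symmetry.
Axis is vertical (directrix is horizontal). Vertex y-coordinate = (15/2 + 9/2)/2 = 6; x-coordinate = -3.

(-3, 6)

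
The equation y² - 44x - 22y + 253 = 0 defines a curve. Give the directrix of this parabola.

Only y is squared. Complete the square in y: (y - 11)² = 44(x - 3).
Vertex (3, 11); 4p = 44 so p = 11. Opens right.
Directrix is the vertical line x = h − p = 3 − (11) = -8.

x = -8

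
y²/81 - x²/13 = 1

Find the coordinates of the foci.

Center (0, 0). The positive term is the y-term, so the transverse axis is vertical; a² = 81, b² = 13.
c² = a² + b² = 81 + 13 = 94, so c = √94.
Foci lie on the vertical axis through the center: (h, k ± c).

(0, 0 - √94) and (0, 0 + √94)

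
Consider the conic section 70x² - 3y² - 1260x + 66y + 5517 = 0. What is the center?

(9, 11)

Group: 70(x² - 18x) -3(y² - 22y) = -5517
Complete the square in x and y: 70(x - 9)² -3(y - 11)² = -5517 + 5670 - 363 = -210
Divide by -210: (y - 11)²/70 - (x - 9)²/3 = 1
Hyperbola with center (9, 11).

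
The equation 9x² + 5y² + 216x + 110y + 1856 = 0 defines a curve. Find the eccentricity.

e = 2/3

Group: 9(x² + 24x) + 5(y² + 22y) = -1856
Complete the square in x and y: 9(x + 12)² + 5(y + 11)² = -1856 + 1296 + 605 = 45
Divide through by 45 to get (x + 12)²/5 + (y + 11)²/9 = 1.
Ellipse, center (-12, -11), major axis vertical; a² = 9, b² = 5.
c² = a² - b² = 4, so c = 2.
e = c/a = 2/3.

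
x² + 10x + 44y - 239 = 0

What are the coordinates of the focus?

(-5, -5)

Only x is squared. Complete the square in x: (x + 5)² = -44(y - 6).
Vertex (-5, 6); 4p = -44 so p = -11. Opens down.
Focus is p units from the vertex along the axis: (h, k + p).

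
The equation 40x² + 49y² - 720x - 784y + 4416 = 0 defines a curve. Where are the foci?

40(x² - 18x) + 49(y² - 16y) = -4416
Complete the square in x and y: 40(x - 9)² + 49(y - 8)² = -4416 + 3240 + 3136 = 1960
Divide through by 1960 to get (x - 9)²/49 + (y - 8)²/40 = 1.
Ellipse, center (9, 8), major axis horizontal; a² = 49, b² = 40.
c² = a² - b² = 49 - 40 = 9, so c = 3.
Foci lie on the horizontal axis through the center: (h ± c, k).

(6, 8) and (12, 8)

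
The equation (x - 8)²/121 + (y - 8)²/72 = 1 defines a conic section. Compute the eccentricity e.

e = 7/11

Center (8, 8). The larger denominator 121 sits under the x-term, so the major axis is horizontal; a² = 121, b² = 72.
c² = a² - b² = 49, so c = 7.
e = c/a = 7/11.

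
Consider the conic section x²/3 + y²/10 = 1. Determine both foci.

Center (0, 0). The larger denominator 10 sits under the y-term, so the major axis is vertical; a² = 10, b² = 3.
c² = a² - b² = 10 - 3 = 7, so c = √7.
Foci lie on the vertical axis through the center: (h, k ± c).

(0, 0 - √7) and (0, 0 + √7)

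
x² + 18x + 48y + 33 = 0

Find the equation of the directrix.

y = 13

Only x is squared. Complete the square in x: (x + 9)² = -48(y - 1).
Vertex (-9, 1); 4p = -48 so p = -12. Opens down.
Directrix is the horizontal line y = k − p = 1 − (-12) = 13.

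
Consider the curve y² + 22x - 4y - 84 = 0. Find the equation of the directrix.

Only y is squared. Complete the square in y: (y - 2)² = -22(x - 4).
Vertex (4, 2); 4p = -22 so p = -11/2. Opens left.
Directrix is the vertical line x = h − p = 4 − (-11/2) = 19/2.

x = 19/2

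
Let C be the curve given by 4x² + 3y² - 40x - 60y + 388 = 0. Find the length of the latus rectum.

3

4(x² - 10x) + 3(y² - 20y) = -388
Completing the square gives 4(x - 5)² + 3(y - 10)² = -388 + 100 + 300 = 12.
Divide by 12: (x - 5)²/3 + (y - 10)²/4 = 1
Ellipse, center (5, 10), major axis vertical; a² = 4, b² = 3.
Latus rectum length = 2b²/a = 2·3/2 = 3.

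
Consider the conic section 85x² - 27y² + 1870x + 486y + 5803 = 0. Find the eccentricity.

Group the x- and y-terms: 85(x² + 22x) -27(y² - 18y) = -5803
Complete the square in x and y: 85(x + 11)² -27(y - 9)² = -5803 + 10285 - 2187 = 2295
Divide through by 2295 to get (x + 11)²/27 - (y - 9)²/85 = 1.
Hyperbola, center (-11, 9), transverse axis horizontal; a² = 27, b² = 85.
c² = a² + b² = 112, so c = 4√7.
e = c/a = 4√7/3√3 = 4√21/9.

e = 4√21/9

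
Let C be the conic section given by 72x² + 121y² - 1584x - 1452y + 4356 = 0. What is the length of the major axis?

Rearranging, 72(x² - 22x) + 121(y² - 12y) = -4356.
Complete the square: 72(x - 11)² + 121(y - 6)² = -4356 + 8712 + 4356 = 8712
Divide through by 8712 to get (x - 11)²/121 + (y - 6)²/72 = 1.
Ellipse, center (11, 6), major axis horizontal; a² = 121, b² = 72.
a² = 121 so a = 11; the major axis has length 2a = 22.

22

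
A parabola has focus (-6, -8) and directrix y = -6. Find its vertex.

The vertex is the midpoint between the focus and the directrix along the axis of symmetry.
Axis is vertical (directrix is horizontal). Vertex y-coordinate = (-8 + (-6))/2 = -7; x-coordinate = -6.

(-6, -7)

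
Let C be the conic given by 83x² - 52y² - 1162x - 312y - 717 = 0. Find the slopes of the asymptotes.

√1079/26 and -√1079/26

Rearranging, 83(x² - 14x) -52(y² + 6y) = 717.
Completing the square gives 83(x - 7)² -52(y + 3)² = 717 + 4067 - 468 = 4316.
Divide by 4316: (x - 7)²/52 - (y + 3)²/83 = 1
Hyperbola, center (7, -3), transverse axis horizontal; a² = 52, b² = 83.
For a horizontal hyperbola the asymptotes have slope ±b/a.
Here that is ±√83/2√13 = ±√1079/26.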